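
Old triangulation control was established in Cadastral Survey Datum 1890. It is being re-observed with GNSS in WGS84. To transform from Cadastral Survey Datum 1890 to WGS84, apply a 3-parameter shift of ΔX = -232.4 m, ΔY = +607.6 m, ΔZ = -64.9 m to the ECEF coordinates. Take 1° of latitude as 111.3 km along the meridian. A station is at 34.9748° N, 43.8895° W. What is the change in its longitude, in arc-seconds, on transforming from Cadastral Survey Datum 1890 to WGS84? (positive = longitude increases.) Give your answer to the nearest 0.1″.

Δλ = 10.9″

sin φ = 0.573216, cos φ = 0.819404, sin λ = -0.693270, cos λ = 0.720678.
East component: ΔE = −sin λ·ΔX + cos λ·ΔY = −(-0.693270)(-232.4) + (0.720678)(607.6) = 276.77 m.
1° of latitude spans 111300 m; at latitude φ, 1° of longitude spans that × cos φ = 91199.7 m, so Δλ = 276.77 / 91199.7 × 3600 = 10.925″.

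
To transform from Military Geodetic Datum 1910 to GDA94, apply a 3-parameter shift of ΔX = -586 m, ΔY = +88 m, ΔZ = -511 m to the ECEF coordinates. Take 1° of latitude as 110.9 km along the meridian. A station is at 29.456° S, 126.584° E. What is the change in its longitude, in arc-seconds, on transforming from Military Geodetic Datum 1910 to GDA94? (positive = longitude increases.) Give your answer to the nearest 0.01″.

sin φ = -0.491755, cos φ = 0.870734, sin λ = 0.802984, cos λ = -0.596001.
East component: ΔE = −sin λ·ΔX + cos λ·ΔY = −(0.802984)(-586) + (-0.596001)(88) = 418.10 m.
1° of latitude spans 110900 m; at latitude φ, 1° of longitude spans that × cos φ = 96564.4 m, so Δλ = 418.10 / 96564.4 × 3600 = 15.587″.

Δλ = 15.59″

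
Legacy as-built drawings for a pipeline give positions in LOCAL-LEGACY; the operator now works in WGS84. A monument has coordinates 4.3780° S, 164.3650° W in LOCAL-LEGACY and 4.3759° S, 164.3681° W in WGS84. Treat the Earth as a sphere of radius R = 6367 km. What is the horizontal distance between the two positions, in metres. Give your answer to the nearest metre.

Δφ = -4.3759° − -4.3780° = +0.0021°; Δλ = -164.3681° − -164.3650° = -0.0031°.
1° along a meridian = πR/180 = 111125 m.
ΔN = Δφ × 111125 = 233.4 m; ΔE = Δλ × 111125 × cos(-4.3780°) = -0.0031 × 111125 × 0.997082 = -343.5 m.
Distance = √(ΔE² + ΔN²) = √((-343.5)² + 233.4²) = 415.3 m.

415 m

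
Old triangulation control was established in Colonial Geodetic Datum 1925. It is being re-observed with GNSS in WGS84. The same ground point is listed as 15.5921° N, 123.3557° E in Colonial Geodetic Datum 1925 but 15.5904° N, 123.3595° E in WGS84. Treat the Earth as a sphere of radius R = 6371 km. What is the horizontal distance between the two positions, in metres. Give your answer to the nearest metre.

Δφ = 15.5904° − 15.5921° = -0.0017°; Δλ = 123.3595° − 123.3557° = +0.0038°.
1° along a meridian = πR/180 = 111195 m.
ΔN = Δφ × 111195 = -189.0 m; ΔE = Δλ × 111195 × cos(15.5921°) = +0.0038 × 111195 × 0.963200 = 407.0 m.
Distance = √(ΔE² + ΔN²) = √(407.0² + (-189.0)²) = 448.7 m.

449 m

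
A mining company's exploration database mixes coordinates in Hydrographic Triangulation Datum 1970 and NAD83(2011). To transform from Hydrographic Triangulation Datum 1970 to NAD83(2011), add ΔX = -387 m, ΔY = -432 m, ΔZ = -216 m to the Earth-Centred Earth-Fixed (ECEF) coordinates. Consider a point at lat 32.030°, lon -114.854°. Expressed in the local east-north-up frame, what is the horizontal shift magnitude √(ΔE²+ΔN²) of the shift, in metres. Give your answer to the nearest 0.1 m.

The local east axis at (φ, λ) is (−sin λ, cos λ, 0), so ΔE = −sin(-114.854°)·(-387) + cos(-114.854°)·(-432) = -169.58 m.
The local north axis is (−sin φ cos λ, −sin φ sin λ, cos φ), giving ΔN = -86.268 − 207.897 − 183.118 = -477.28 m.
Horizontal magnitude = √(ΔE² + ΔN²) = √((-169.58)² + (-477.28)²) = 506.52 m.

506.5 m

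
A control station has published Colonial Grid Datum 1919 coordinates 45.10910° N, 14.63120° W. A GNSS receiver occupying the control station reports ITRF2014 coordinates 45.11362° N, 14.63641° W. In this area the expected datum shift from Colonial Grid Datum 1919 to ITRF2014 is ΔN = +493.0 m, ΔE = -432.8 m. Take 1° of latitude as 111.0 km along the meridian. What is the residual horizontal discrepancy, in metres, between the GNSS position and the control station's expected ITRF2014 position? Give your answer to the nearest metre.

Observed coordinate differences: Δφ = +0.00452°, Δλ = -0.00521°.
Converting to metres (1° lat = 111000 m, cos φ = 0.705759): observed ΔN = 501.7 m, observed ΔE = -408.1 m.
Subtracting the expected shift leaves a residual of 501.7 − (493.0) = 8.7 m north and -408.1 − (-432.8) = 24.7 m east.
Residual distance = √(8.7² + 24.7²) = 26.1 m.

26 m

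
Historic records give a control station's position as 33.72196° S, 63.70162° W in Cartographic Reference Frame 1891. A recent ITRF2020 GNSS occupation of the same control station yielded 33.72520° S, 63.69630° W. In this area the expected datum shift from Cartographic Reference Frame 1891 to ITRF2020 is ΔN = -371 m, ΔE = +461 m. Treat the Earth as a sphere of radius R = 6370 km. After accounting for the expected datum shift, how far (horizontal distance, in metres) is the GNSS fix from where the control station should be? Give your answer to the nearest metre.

33 m

Observed coordinate differences: Δφ = -0.00324°, Δλ = +0.00532°.
Converting to metres (1° lat = 111177 m, cos φ = 0.831741): observed ΔN = -360.2 m, observed ΔE = 491.9 m.
Subtracting the expected shift leaves a residual of -360.2 − (-371) = 10.8 m north and 491.9 − (461) = 30.9 m east.
Residual distance = √(10.8² + 30.9²) = 32.8 m.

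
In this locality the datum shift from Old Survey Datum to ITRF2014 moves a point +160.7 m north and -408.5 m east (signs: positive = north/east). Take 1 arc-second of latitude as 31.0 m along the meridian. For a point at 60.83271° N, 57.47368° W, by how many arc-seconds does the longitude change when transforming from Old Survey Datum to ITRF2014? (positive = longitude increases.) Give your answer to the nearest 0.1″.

Δλ = -27.0″

At latitude 60.83271°, cos φ = 0.487361.
1″ of longitude at this latitude = 31.00 × cos φ = 15.1082 m, so Δλ = -408.5 / 15.1082 = -27.038″.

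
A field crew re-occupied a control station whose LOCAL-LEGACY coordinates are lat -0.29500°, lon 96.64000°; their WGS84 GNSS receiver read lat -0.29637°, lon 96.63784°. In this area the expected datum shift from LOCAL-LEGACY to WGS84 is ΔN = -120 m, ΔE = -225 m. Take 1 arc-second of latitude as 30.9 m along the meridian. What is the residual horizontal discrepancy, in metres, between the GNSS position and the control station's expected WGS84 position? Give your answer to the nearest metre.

36 m

Observed coordinate differences: Δφ = -0.00137°, Δλ = -0.00216°.
Converting to metres (1° lat = 111240 m, cos φ = 0.999987): observed ΔN = -152.4 m, observed ΔE = -240.3 m.
Subtracting the expected shift leaves a residual of -152.4 − (-120) = -32.4 m north and -240.3 − (-225) = -15.3 m east.
Residual distance = √((-32.4)² + (-15.3)²) = 35.8 m.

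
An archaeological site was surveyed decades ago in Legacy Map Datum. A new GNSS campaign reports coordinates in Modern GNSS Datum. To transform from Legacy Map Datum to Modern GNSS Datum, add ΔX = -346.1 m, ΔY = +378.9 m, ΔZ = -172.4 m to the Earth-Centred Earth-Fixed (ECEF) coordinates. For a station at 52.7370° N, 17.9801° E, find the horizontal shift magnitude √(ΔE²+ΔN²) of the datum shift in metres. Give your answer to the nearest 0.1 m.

The local east axis at (φ, λ) is (−sin λ, cos λ, 0), so ΔE = −sin(17.9801°)·(-346.1) + cos(17.9801°)·378.9 = 467.23 m.
The local north axis is (−sin φ cos λ, −sin φ sin λ, cos φ), giving ΔN = 261.997 − 93.085 − 104.384 = 64.53 m.
Horizontal magnitude = √(ΔE² + ΔN²) = √(467.23² + 64.53²) = 471.67 m.

471.7 m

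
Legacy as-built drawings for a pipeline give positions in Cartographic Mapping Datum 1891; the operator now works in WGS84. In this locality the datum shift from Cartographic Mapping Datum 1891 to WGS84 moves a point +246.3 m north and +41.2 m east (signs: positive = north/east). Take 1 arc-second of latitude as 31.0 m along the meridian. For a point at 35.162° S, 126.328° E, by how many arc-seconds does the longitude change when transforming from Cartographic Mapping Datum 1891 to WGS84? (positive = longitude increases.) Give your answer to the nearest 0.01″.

At latitude -35.162°, cos φ = 0.817527.
1″ of longitude at this latitude = 31.00 × cos φ = 25.3433 m, so Δλ = 41.2 / 25.3433 = 1.626″.

Δλ = 1.63″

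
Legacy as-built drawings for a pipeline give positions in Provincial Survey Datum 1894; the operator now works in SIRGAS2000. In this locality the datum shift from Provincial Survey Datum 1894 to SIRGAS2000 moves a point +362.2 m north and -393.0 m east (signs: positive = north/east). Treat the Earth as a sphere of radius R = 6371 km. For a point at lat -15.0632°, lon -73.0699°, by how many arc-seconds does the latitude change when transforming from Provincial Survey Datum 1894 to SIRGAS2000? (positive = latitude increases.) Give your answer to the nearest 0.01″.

On a sphere of radius R, 1 rad of latitude = R, so Δφ = ΔN / R = 362.2 / 6371000 = 5.6851e-05 rad = 11.726″.

Δφ = 11.73″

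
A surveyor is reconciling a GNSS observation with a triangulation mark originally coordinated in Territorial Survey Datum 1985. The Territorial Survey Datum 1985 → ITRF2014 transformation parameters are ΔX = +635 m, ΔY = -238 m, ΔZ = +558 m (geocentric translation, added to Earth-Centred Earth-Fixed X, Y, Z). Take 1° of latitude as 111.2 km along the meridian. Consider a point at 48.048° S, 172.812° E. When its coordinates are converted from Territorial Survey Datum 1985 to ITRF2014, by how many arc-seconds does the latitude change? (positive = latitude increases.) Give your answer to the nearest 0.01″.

Δφ = -3.81″

sin φ = -0.743705, cos φ = 0.668508, sin λ = 0.125125, cos λ = -0.992141.
North component: ΔN = −sin φ cos λ·ΔX − sin φ sin λ·ΔY + cos φ·ΔZ = −(-0.743705)(-0.992141)(635) − (-0.743705)(0.125125)(-238) + (0.668508)(558) = -117.66 m.
1° of latitude spans 111200 m, so Δφ = -117.66 / 111200 × 3600 = -3.809″.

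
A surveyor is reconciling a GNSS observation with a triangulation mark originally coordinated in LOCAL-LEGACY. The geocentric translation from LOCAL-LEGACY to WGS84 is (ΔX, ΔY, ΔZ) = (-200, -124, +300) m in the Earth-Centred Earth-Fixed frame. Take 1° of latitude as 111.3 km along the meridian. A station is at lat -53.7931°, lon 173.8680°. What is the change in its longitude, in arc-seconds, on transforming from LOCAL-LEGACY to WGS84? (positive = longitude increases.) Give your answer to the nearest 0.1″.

Δλ = 7.9″

sin φ = -0.806889, cos φ = 0.590703, sin λ = 0.106819, cos λ = -0.994278.
East component: ΔE = −sin λ·ΔX + cos λ·ΔY = −(0.106819)(-200) + (-0.994278)(-124) = 144.65 m.
1° of latitude spans 111300 m; at latitude φ, 1° of longitude spans that × cos φ = 65745.2 m, so Δλ = 144.65 / 65745.2 × 3600 = 7.921″.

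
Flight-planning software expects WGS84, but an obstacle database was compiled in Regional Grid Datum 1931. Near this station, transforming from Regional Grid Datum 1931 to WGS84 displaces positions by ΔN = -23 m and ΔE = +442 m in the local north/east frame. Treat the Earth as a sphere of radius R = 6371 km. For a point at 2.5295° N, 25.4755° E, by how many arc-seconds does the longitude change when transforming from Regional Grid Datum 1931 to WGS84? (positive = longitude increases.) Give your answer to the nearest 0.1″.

Δλ = 14.3″

At latitude 2.5295°, cos φ = 0.999026.
One radian of longitude at latitude φ spans R cos φ, so Δλ = ΔE / (R cos φ) = 442.0 / (6371000 × 0.999026) = 6.9445e-05 rad = 14.324″.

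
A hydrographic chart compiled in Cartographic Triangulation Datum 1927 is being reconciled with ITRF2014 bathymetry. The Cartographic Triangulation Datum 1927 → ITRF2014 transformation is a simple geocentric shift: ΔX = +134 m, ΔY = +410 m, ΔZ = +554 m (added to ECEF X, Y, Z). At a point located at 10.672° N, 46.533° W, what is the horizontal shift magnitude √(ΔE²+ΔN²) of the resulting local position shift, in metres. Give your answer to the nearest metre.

At φ = 10.672°, λ = -46.533°: sin φ = 0.185186, cos φ = 0.982703, sin λ = -0.725771, cos λ = 0.687937.
ΔE = −sin λ·ΔX + cos λ·ΔY = −(-0.725771)·(134) + (0.687937)·(410) = 379.31 m.
ΔN = −sin φ cos λ·ΔX − sin φ sin λ·ΔY + cos φ·ΔZ = −(0.185186)(0.687937)(134) − (0.185186)(-0.725771)(410) + (0.982703)(554) = 582.45 m.
Horizontal magnitude = √(ΔE² + ΔN²) = √(379.31² + 582.45²) = 695.07 m.

695 m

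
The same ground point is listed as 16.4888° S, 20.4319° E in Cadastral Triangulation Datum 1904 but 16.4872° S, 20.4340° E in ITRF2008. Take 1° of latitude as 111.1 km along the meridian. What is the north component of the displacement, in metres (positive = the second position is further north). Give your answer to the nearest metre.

ΔN = 178 m

Δφ = -16.4872° − -16.4888° = +0.0016°; Δλ = 20.4340° − 20.4319° = +0.0021°.
ΔN = Δφ × 111100 = 177.8 m; ΔE = Δλ × 111100 × cos(-16.4888°) = +0.0021 × 111100 × 0.958875 = 223.7 m.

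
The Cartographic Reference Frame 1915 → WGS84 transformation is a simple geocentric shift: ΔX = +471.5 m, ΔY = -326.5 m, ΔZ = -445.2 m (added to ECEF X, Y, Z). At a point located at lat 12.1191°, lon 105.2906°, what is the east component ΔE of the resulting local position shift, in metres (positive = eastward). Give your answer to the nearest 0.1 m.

ΔE = -368.7 m

At φ = 12.1191°, λ = 105.2906°: sin φ = 0.209945, cos φ = 0.977713, sin λ = 0.964601, cos λ = -0.263715.
ΔE = −sin λ·ΔX + cos λ·ΔY = −(0.964601)·(471.5) + (-0.263715)·(-326.5) = -368.71 m.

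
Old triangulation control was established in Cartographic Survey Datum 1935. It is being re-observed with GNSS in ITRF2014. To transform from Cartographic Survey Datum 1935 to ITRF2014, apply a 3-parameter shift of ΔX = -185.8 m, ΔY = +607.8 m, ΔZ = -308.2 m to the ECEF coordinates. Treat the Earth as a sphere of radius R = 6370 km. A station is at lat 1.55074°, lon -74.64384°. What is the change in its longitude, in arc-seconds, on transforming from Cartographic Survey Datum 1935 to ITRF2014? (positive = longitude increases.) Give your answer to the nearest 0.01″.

sin φ = 0.027062, cos φ = 0.999634, sin λ = -0.964298, cos λ = 0.264818.
East component: ΔE = −sin λ·ΔX + cos λ·ΔY = −(-0.964298)(-185.8) + (0.264818)(607.8) = -18.21 m.
1° of latitude spans πR/180 = 111177 m; at latitude φ, 1° of longitude spans that × cos φ = 111136.8 m, so Δλ = -18.21 / 111136.8 × 3600 = -0.590″.

Δλ = -0.59″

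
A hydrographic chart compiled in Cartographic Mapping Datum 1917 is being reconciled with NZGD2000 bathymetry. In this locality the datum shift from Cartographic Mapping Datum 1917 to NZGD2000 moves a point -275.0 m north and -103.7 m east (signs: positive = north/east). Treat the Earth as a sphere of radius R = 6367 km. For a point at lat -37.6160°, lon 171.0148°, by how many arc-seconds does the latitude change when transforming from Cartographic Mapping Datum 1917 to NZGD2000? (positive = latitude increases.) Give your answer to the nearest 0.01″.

On a sphere of radius R, 1 rad of latitude = R, so Δφ = ΔN / R = -275.0 / 6367000 = -4.3191e-05 rad = -8.909″.

Δφ = -8.91″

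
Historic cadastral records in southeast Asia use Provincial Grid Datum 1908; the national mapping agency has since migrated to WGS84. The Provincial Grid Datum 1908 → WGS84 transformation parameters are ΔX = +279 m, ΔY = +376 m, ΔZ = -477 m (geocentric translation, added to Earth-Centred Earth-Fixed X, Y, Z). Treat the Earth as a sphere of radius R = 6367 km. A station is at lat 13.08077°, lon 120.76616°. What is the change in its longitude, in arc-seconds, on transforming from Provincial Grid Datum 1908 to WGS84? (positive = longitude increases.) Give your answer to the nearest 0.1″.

Δλ = -14.4″

sin φ = 0.226324, cos φ = 0.974052, sin λ = 0.859262, cos λ = -0.511535.
East component: ΔE = −sin λ·ΔX + cos λ·ΔY = −(0.859262)(279) + (-0.511535)(376) = -432.07 m.
1° of latitude spans πR/180 = 111125 m; at latitude φ, 1° of longitude spans that × cos φ = 108241.6 m, so Δλ = -432.07 / 108241.6 × 3600 = -14.370″.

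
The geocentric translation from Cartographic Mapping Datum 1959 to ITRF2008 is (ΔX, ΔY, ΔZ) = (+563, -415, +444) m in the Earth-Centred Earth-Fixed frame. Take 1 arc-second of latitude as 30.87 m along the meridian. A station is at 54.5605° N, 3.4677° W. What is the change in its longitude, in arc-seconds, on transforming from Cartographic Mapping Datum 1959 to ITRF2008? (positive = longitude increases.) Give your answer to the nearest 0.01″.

Δλ = -21.24″

sin φ = 0.814728, cos φ = 0.579843, sin λ = -0.060486, cos λ = 0.998169.
East component: ΔE = −sin λ·ΔX + cos λ·ΔY = −(-0.060486)(563) + (0.998169)(-415) = -380.19 m.
1° of latitude spans 3600 × 30.87 = 111132 m; at latitude φ, 1° of longitude spans that × cos φ = 64439.1 m, so Δλ = -380.19 / 64439.1 × 3600 = -21.240″.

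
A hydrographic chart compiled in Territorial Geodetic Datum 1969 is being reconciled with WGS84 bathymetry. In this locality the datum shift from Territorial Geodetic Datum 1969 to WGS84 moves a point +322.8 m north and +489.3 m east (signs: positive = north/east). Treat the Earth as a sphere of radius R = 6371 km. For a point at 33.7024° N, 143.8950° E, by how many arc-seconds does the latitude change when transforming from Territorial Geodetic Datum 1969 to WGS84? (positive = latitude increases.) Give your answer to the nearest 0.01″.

Δφ = 10.45″

On a sphere of radius R, 1 rad of latitude = R, so Δφ = ΔN / R = 322.8 / 6371000 = 5.0667e-05 rad = 10.451″.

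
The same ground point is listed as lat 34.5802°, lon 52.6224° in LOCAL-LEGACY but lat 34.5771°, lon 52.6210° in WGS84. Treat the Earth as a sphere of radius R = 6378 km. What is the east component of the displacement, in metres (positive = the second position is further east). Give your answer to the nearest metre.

Δφ = 34.5771° − 34.5802° = -0.0031°; Δλ = 52.6210° − 52.6224° = -0.0014°.
1° along a meridian = πR/180 = 111317 m.
ΔN = Δφ × 111317 = -345.1 m; ΔE = Δλ × 111317 × cos(34.5802°) = -0.0014 × 111317 × 0.823333 = -128.3 m.

ΔE = -128 m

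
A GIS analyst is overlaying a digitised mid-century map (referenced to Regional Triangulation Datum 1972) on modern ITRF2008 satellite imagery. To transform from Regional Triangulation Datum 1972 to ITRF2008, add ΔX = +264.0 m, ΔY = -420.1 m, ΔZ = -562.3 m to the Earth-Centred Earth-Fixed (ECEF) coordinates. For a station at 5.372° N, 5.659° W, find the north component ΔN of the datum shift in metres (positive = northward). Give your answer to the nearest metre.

The local north axis is (−sin φ cos λ, −sin φ sin λ, cos φ), giving ΔN = -24.596 − 3.878 − 559.830 = -588.30 m.

ΔN = -588 m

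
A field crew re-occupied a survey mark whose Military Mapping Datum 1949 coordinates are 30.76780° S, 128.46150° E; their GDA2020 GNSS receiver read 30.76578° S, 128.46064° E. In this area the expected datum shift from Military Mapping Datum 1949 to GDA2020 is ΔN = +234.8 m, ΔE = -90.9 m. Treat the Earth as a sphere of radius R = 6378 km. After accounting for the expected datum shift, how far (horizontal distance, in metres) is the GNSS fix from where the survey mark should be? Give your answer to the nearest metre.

13 m

Observed coordinate differences: Δφ = +0.00202°, Δλ = -0.00086°.
Converting to metres (1° lat = 111317 m, cos φ = 0.859248): observed ΔN = 224.9 m, observed ΔE = -82.3 m.
Subtracting the expected shift leaves a residual of 224.9 − (234.8) = -9.9 m north and -82.3 − (-90.9) = 8.6 m east.
Residual distance = √((-9.9)² + 8.6²) = 13.2 m.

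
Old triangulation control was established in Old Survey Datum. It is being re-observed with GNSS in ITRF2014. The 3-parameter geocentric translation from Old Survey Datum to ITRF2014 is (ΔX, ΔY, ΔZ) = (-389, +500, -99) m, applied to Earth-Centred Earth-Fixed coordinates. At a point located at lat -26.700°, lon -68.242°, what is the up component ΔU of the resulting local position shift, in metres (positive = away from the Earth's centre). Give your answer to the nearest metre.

The local up (radial) axis is (cos φ cos λ, cos φ sin λ, sin φ), giving ΔU = -128.822 − 414.863 + 44.483 = -499.20 m.

ΔU = -499 m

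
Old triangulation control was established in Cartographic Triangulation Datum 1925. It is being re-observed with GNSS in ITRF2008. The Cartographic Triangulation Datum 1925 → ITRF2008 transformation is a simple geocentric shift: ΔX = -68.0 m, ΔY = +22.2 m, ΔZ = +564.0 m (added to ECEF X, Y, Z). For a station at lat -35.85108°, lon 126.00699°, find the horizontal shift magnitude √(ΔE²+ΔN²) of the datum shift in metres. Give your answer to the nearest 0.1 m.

The local east axis at (φ, λ) is (−sin λ, cos λ, 0), so ΔE = −sin(126.00699°)·(-68.0) + cos(126.00699°)·22.2 = 41.96 m.
The local north axis is (−sin φ cos λ, −sin φ sin λ, cos φ), giving ΔN = 23.413 + 10.518 + 457.146 = 491.08 m.
Horizontal magnitude = √(ΔE² + ΔN²) = √(41.96² + 491.08²) = 492.87 m.

492.9 m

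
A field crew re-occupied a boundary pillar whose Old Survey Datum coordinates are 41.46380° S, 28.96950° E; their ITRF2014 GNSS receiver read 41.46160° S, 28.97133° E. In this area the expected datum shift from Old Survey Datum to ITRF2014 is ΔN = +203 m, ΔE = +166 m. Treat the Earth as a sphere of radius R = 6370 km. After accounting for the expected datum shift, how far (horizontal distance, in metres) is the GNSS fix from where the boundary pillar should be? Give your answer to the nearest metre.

44 m

Observed coordinate differences: Δφ = +0.00220°, Δλ = +0.00183°.
Converting to metres (1° lat = 111177 m, cos φ = 0.749374): observed ΔN = 244.6 m, observed ΔE = 152.5 m.
Subtracting the expected shift leaves a residual of 244.6 − (203) = 41.6 m north and 152.5 − (166) = -13.5 m east.
Residual distance = √(41.6² + (-13.5)²) = 43.7 m.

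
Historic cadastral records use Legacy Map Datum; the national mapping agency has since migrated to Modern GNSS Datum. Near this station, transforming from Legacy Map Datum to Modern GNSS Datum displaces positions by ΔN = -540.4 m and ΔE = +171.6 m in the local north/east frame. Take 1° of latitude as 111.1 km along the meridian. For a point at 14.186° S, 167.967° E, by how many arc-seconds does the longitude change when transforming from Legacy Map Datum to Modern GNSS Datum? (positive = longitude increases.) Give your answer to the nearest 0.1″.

Δλ = 5.7″

At latitude -14.186°, cos φ = 0.969505.
1° of longitude at this latitude = 111.1 × cos φ = 107.71 km, so Δλ = 171.6 / 107712.0 = 0.0015931° = 5.735″.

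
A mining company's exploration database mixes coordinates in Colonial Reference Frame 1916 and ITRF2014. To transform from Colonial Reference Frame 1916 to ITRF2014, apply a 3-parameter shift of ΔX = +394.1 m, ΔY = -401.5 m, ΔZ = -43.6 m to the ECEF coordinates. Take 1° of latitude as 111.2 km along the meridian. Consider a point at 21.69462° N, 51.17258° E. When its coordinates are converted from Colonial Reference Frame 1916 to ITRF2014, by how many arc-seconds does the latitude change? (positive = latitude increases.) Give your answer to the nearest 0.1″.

sin φ = 0.369660, cos φ = 0.929167, sin λ = 0.779038, cos λ = 0.626977.
North component: ΔN = −sin φ cos λ·ΔX − sin φ sin λ·ΔY + cos φ·ΔZ = −(0.369660)(0.626977)(394.1) − (0.369660)(0.779038)(-401.5) + (0.929167)(-43.6) = -16.23 m.
1° of latitude spans 111200 m, so Δφ = -16.23 / 111200 × 3600 = -0.525″.

Δφ = -0.5″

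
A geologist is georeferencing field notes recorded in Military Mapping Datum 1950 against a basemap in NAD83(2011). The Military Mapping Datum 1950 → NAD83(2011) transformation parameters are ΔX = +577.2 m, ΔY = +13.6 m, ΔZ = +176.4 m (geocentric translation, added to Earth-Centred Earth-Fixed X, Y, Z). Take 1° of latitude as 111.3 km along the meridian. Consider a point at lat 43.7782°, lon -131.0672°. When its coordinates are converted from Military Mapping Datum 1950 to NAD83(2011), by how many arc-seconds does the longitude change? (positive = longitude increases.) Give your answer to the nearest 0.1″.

Δλ = 19.1″

sin φ = 0.691869, cos φ = 0.722024, sin λ = -0.753940, cos λ = -0.656944.
East component: ΔE = −sin λ·ΔX + cos λ·ΔY = −(-0.753940)(577.2) + (-0.656944)(13.6) = 426.24 m.
1° of latitude spans 111300 m; at latitude φ, 1° of longitude spans that × cos φ = 80361.2 m, so Δλ = 426.24 / 80361.2 × 3600 = 19.095″.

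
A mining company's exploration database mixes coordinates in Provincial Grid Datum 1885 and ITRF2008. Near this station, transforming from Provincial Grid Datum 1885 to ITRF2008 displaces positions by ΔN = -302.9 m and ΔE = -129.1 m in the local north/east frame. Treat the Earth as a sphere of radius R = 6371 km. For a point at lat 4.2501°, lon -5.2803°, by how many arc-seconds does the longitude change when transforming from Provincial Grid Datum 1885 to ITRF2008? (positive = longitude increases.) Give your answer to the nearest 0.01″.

Δλ = -4.19″

At latitude 4.2501°, cos φ = 0.997250.
One radian of longitude at latitude φ spans R cos φ, so Δλ = ΔE / (R cos φ) = -129.1 / (6371000 × 0.997250) = -2.0320e-05 rad = -4.191″.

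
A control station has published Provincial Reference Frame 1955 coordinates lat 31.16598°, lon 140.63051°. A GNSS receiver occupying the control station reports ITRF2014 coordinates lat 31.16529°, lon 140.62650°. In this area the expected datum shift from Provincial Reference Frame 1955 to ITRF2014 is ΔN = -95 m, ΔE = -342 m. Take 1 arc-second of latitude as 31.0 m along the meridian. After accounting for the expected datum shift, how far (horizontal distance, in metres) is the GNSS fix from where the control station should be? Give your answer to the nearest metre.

45 m

Observed coordinate differences: Δφ = -0.00069°, Δλ = -0.00401°.
Converting to metres (1° lat = 111600 m, cos φ = 0.855672): observed ΔN = -77.0 m, observed ΔE = -382.9 m.
Subtracting the expected shift leaves a residual of -77.0 − (-95) = 18.0 m north and -382.9 − (-342) = -40.9 m east.
Residual distance = √(18.0² + (-40.9)²) = 44.7 m.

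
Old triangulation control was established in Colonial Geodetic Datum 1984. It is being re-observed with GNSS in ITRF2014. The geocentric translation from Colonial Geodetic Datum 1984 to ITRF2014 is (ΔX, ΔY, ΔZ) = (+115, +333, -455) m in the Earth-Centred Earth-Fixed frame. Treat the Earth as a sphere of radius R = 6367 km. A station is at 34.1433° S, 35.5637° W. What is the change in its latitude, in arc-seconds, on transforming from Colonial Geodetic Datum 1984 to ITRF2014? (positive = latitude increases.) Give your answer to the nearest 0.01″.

sin φ = -0.561265, cos φ = 0.827636, sin λ = -0.581608, cos λ = 0.813469.
North component: ΔN = −sin φ cos λ·ΔX − sin φ sin λ·ΔY + cos φ·ΔZ = −(-0.561265)(0.813469)(115) − (-0.561265)(-0.581608)(333) + (0.827636)(-455) = -432.77 m.
1° of latitude spans πR/180 = 111125 m, so Δφ = -432.77 / 111125 × 3600 = -14.020″.

Δφ = -14.02″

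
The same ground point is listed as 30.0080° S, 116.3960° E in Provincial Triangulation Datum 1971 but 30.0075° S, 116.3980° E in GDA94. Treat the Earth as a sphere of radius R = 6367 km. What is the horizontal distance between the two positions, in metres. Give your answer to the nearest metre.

Δφ = -30.0075° − -30.0080° = +0.0005°; Δλ = 116.3980° − 116.3960° = +0.0020°.
1° along a meridian = πR/180 = 111125 m.
ΔN = Δφ × 111125 = 55.6 m; ΔE = Δλ × 111125 × cos(-30.0080°) = +0.0020 × 111125 × 0.865956 = 192.5 m.
Distance = √(ΔE² + ΔN²) = √(192.5² + 55.6²) = 200.3 m.

200 m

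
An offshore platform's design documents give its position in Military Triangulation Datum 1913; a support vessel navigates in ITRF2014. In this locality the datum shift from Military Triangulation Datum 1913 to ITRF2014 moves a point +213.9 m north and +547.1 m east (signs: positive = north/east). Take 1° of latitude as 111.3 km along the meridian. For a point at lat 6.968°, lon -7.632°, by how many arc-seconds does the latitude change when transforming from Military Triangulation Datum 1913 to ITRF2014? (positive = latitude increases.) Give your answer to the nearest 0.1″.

1° of latitude = 111.3 km, so Δφ = 213.9 / 111300 = 0.0019218° = 6.919″.

Δφ = 6.9″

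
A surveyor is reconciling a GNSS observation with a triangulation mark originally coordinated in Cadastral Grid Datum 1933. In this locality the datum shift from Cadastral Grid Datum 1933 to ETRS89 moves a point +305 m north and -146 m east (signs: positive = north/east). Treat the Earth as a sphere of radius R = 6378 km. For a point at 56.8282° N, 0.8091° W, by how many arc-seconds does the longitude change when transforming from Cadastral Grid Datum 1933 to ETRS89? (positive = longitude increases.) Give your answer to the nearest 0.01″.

Δλ = -8.63″

At latitude 56.8282°, cos φ = 0.547151.
One radian of longitude at latitude φ spans R cos φ, so Δλ = ΔE / (R cos φ) = -146.0 / (6378000 × 0.547151) = -4.1837e-05 rad = -8.630″.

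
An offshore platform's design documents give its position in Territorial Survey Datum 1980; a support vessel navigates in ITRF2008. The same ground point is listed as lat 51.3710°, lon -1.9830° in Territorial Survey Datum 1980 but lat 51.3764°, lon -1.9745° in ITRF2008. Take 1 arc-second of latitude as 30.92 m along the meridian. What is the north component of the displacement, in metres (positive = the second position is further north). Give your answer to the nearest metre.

Δφ = 51.3764° − 51.3710° = +0.0054°; Δλ = -1.9745° − -1.9830° = +0.0085°.
1° of latitude = 3600 × 30.92 = 111312 m.
ΔN = Δφ × 111312 = 601.1 m; ΔE = Δλ × 111312 × cos(51.3710°) = +0.0085 × 111312 × 0.624275 = 590.7 m.

ΔN = 601 m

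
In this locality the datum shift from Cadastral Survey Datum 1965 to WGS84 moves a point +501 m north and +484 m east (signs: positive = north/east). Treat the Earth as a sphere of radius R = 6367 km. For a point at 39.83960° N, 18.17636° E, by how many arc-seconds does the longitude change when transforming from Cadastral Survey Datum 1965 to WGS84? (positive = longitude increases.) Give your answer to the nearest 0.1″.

Δλ = 20.4″

At latitude 39.83960°, cos φ = 0.767841.
One radian of longitude at latitude φ spans R cos φ, so Δλ = ΔE / (R cos φ) = 484.0 / (6367000 × 0.767841) = 9.9001e-05 rad = 20.420″.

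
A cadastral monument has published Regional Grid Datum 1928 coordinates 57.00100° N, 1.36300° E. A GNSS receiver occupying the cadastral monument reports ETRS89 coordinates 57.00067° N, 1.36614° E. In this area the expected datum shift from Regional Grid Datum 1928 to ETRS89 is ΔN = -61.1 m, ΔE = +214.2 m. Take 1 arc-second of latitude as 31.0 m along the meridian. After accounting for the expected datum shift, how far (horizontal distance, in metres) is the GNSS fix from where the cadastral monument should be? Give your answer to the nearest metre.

34 m

Observed coordinate differences: Δφ = -0.00033°, Δλ = +0.00314°.
Converting to metres (1° lat = 111600 m, cos φ = 0.544624): observed ΔN = -36.8 m, observed ΔE = 190.8 m.
Subtracting the expected shift leaves a residual of -36.8 − (-61.1) = 24.3 m north and 190.8 − (214.2) = -23.4 m east.
Residual distance = √(24.3² + (-23.4)²) = 33.7 m.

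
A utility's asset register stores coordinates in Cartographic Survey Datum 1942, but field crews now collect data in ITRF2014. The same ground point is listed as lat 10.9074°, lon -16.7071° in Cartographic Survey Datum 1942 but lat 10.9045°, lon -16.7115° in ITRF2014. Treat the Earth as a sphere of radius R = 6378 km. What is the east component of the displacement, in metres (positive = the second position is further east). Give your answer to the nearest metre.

Δφ = 10.9045° − 10.9074° = -0.0029°; Δλ = -16.7115° − -16.7071° = -0.0044°.
1° along a meridian = πR/180 = 111317 m.
ΔN = Δφ × 111317 = -322.8 m; ΔE = Δλ × 111317 × cos(10.9074°) = -0.0044 × 111317 × 0.981934 = -480.9 m.

ΔE = -481 m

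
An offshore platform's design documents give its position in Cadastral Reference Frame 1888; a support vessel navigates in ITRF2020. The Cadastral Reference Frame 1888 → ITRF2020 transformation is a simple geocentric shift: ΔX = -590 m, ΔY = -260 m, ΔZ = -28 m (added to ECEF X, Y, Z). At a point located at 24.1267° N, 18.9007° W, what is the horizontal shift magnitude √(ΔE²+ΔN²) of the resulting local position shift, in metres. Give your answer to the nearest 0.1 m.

468.3 m

At φ = 24.1267°, λ = -18.9007°: sin φ = 0.408756, cos φ = 0.912644, sin λ = -0.323929, cos λ = 0.946081.
ΔE = −sin λ·ΔX + cos λ·ΔY = −(-0.323929)·(-590) + (0.946081)·(-260) = -437.10 m.
ΔN = −sin φ cos λ·ΔX − sin φ sin λ·ΔY + cos φ·ΔZ = −(0.408756)(0.946081)(-590) − (0.408756)(-0.323929)(-260) + (0.912644)(-28) = 168.18 m.
Horizontal magnitude = √(ΔE² + ΔN²) = √((-437.10)² + 168.18²) = 468.34 m.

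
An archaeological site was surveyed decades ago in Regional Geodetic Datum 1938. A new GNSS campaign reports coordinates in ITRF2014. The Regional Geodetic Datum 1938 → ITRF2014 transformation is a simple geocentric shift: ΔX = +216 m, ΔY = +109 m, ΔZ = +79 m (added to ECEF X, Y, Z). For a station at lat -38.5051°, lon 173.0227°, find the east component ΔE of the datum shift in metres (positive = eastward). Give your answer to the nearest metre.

At φ = -38.5051°, λ = 173.0227°: sin φ = -0.622584, cos φ = 0.782553, sin λ = 0.121476, cos λ = -0.992594.
ΔE = −sin λ·ΔX + cos λ·ΔY = −(0.121476)·(216) + (-0.992594)·(109) = -134.43 m.

ΔE = -134 m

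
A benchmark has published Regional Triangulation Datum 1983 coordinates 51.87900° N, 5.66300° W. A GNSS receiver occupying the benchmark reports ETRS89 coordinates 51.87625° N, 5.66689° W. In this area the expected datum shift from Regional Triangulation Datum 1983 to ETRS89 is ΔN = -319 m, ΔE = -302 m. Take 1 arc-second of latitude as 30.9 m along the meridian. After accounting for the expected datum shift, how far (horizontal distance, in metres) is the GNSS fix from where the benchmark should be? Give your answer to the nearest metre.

37 m

Observed coordinate differences: Δφ = -0.00275°, Δλ = -0.00389°.
Converting to metres (1° lat = 111240 m, cos φ = 0.617324): observed ΔN = -305.9 m, observed ΔE = -267.1 m.
Subtracting the expected shift leaves a residual of -305.9 − (-319) = 13.1 m north and -267.1 − (-302) = 34.9 m east.
Residual distance = √(13.1² + 34.9²) = 37.2 m.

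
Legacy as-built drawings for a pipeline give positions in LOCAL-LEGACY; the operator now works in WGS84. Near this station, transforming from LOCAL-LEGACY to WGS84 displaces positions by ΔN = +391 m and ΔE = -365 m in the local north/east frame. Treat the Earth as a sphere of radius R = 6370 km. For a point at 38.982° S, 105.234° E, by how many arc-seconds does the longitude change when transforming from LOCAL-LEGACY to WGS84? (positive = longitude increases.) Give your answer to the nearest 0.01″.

At latitude -38.982°, cos φ = 0.777344.
One radian of longitude at latitude φ spans R cos φ, so Δλ = ΔE / (R cos φ) = -365.0 / (6370000 × 0.777344) = -7.3712e-05 rad = -15.204″.

Δλ = -15.20″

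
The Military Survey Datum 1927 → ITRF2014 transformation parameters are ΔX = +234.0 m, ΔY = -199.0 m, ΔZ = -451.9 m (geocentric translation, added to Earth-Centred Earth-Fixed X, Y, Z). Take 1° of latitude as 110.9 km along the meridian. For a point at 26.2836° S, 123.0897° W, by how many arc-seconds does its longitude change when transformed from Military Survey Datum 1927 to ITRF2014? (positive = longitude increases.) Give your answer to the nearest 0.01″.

Δλ = 11.03″

sin φ = -0.442815, cos φ = 0.896613, sin λ = -0.837817, cos λ = -0.545951.
East component: ΔE = −sin λ·ΔX + cos λ·ΔY = −(-0.837817)(234.0) + (-0.545951)(-199.0) = 304.69 m.
1° of latitude spans 110900 m; at latitude φ, 1° of longitude spans that × cos φ = 99434.4 m, so Δλ = 304.69 / 99434.4 × 3600 = 11.031″.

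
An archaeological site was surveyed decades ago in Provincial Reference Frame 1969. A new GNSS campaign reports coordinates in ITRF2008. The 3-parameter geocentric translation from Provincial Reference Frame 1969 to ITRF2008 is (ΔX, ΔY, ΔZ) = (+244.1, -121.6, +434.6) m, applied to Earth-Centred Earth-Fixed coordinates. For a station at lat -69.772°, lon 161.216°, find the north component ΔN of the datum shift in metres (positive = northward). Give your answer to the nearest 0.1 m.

At φ = -69.772°, λ = 161.216°: sin φ = -0.938324, cos φ = 0.345757, sin λ = 0.322001, cos λ = -0.946739.
ΔN = −sin φ cos λ·ΔX − sin φ sin λ·ΔY + cos φ·ΔZ = −(-0.938324)(-0.946739)(244.1) − (-0.938324)(0.322001)(-121.6) + (0.345757)(434.6) = -103.32 m.

ΔN = -103.3 m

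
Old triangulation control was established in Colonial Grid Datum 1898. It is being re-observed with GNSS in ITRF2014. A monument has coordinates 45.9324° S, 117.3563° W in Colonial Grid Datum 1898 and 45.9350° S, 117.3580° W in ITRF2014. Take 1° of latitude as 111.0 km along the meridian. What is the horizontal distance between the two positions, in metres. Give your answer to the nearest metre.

Δφ = -45.9350° − -45.9324° = -0.0026°; Δλ = -117.3580° − -117.3563° = -0.0017°.
ΔN = Δφ × 111000 = -288.6 m; ΔE = Δλ × 111000 × cos(-45.9324°) = -0.0017 × 111000 × 0.695507 = -131.2 m.
Distance = √(ΔE² + ΔN²) = √((-131.2)² + (-288.6)²) = 317.0 m.

317 m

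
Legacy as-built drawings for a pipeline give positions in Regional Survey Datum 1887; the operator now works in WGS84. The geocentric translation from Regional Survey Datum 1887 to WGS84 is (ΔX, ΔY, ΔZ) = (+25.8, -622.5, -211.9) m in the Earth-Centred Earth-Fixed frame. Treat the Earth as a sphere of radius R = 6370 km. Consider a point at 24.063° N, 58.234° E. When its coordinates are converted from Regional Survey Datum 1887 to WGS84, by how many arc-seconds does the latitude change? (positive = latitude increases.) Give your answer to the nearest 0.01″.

sin φ = 0.407741, cos φ = 0.913098, sin λ = 0.850205, cos λ = 0.526451.
North component: ΔN = −sin φ cos λ·ΔX − sin φ sin λ·ΔY + cos φ·ΔZ = −(0.407741)(0.526451)(25.8) − (0.407741)(0.850205)(-622.5) + (0.913098)(-211.9) = 16.77 m.
1° of latitude spans πR/180 = 111177 m, so Δφ = 16.77 / 111177 × 3600 = 0.543″.

Δφ = 0.54″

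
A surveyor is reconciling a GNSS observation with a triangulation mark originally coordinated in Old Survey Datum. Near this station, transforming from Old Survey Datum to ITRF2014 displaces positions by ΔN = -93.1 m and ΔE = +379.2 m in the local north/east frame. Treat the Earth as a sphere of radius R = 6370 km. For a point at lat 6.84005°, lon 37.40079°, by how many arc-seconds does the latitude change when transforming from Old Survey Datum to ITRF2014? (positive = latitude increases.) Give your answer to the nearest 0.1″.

Δφ = -3.0″

On a sphere of radius R, 1 rad of latitude = R, so Δφ = ΔN / R = -93.1 / 6370000 = -1.4615e-05 rad = -3.015″.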